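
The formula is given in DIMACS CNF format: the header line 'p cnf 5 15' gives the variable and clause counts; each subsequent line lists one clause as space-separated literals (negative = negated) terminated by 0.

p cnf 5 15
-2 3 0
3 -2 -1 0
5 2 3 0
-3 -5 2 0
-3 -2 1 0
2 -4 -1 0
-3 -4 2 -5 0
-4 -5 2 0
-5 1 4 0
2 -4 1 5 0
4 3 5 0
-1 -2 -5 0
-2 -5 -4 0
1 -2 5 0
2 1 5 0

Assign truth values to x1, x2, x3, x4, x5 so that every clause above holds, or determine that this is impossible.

x1 ↦ True,  x2 ↦ False,  x3 ↦ False,  x4 ↦ False,  x5 ↦ True

Try x2 = False.
Try x5 = True.
From the singleton clause (¬x3), x3 = False.
From the singleton clause (¬x4), x4 = False.
From the singleton clause (x1), x1 = True.
This assignment satisfies each clause.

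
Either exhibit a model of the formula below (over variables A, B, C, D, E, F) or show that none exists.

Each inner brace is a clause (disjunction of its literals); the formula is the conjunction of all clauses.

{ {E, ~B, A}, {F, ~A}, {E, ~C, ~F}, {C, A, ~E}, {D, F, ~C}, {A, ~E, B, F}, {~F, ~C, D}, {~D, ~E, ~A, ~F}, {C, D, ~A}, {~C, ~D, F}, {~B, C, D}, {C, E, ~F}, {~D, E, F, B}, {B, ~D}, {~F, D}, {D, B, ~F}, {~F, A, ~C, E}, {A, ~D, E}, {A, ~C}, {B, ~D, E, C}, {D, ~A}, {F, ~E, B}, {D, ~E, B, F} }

A: 0; B: 0; C: 0; D: 0; E: 0; F: 0

Branch on F: set F = 0.
Unit clause (~A) forces A = 0.
Unit clause (~C) forces C = 0.
Unit clause (~E) forces E = 0.
Unit clause (~B) forces B = 0.
Unit clause (~D) forces D = 0.
This assignment satisfies each clause.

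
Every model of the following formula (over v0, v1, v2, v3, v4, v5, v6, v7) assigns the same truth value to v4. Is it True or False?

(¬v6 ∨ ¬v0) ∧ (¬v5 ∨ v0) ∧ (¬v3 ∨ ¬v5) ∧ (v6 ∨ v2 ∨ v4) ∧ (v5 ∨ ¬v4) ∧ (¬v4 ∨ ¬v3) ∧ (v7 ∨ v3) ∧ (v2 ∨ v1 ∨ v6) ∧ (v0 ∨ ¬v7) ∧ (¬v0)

False

Suppose v4 = True.
From the singleton clause (v5), v5 = True.
From the singleton clause (v0), v0 = True.
Now (¬v0) is unsatisfied and unit — conflict.
So every satisfying assignment has v4 = False.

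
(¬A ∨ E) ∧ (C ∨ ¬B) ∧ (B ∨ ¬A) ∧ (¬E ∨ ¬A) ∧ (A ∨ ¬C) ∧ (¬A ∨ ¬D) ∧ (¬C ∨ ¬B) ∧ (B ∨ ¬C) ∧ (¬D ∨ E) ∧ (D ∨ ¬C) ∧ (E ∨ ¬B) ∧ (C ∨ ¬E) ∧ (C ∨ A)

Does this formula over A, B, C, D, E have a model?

Branch on A: set A = False.
The clause (¬C) is unit, so C = False.
Now (C) is unsatisfied and unit — conflict.
That branch fails; take A = True instead.
The clause (E) is unit, so E = True.
Now (¬E) is unsatisfied and unit — conflict.
Neither A = True nor A = False works.
No assignment satisfies every clause.

No, unsatisfiable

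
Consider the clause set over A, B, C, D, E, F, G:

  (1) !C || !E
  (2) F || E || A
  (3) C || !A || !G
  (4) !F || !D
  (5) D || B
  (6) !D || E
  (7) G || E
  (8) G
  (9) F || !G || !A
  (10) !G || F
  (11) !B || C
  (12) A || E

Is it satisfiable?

Unit clause (G) forces G = true.
Unit clause (F) forces F = true.
Unit clause (!D) forces D = false.
Unit clause (B) forces B = true.
Unit clause (C) forces C = true.
Unit clause (!E) forces E = false.
Unit clause (A) forces A = true.
All clauses are satisfied.
A satisfying assignment: A ↦ true, B ↦ true, C ↦ true, D ↦ false, E ↦ false, F ↦ true, G ↦ true.

Yes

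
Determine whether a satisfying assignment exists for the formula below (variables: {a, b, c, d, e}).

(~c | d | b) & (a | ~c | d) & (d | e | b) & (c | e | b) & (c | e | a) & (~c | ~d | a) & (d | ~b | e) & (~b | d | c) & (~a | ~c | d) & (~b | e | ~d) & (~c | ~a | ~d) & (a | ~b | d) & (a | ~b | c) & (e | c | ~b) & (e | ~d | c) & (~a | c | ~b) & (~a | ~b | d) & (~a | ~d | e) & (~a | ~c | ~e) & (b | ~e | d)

Yes

Suppose c = 0.
Suppose e = 1.
Suppose b = 0.
From the singleton clause (d), d = 1.
All clauses hold; a can take either value.
A satisfying assignment: a=0, b=0, c=0, d=1, e=1.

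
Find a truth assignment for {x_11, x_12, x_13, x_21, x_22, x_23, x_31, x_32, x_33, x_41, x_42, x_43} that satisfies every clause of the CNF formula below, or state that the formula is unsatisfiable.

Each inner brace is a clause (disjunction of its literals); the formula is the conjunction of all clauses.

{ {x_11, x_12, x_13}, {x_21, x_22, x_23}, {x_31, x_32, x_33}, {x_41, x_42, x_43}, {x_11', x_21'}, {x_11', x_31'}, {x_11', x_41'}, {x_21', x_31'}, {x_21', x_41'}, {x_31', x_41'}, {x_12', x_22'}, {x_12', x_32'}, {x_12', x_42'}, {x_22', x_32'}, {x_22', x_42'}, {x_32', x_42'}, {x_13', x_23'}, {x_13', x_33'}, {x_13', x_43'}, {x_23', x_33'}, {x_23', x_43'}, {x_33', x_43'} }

UNSATISFIABLE

Case x_11 = 0:
Case x_12 = 1:
(x_22') alone gives x_22 = 0.
(x_32') alone gives x_32 = 0.
(x_42') alone gives x_42 = 0.
Case x_21 = 1:
(x_31') alone gives x_31 = 0.
(x_33) alone gives x_33 = 1.
(x_41') alone gives x_41 = 0.
(x_43) alone gives x_43 = 1.
That conflicts with the unit clause (x_43').
Undo x_21 and try x_21 = 0.
(x_23) alone gives x_23 = 1.
(x_13') alone gives x_13 = 0.
(x_33') alone gives x_33 = 0.
(x_31) alone gives x_31 = 1.
(x_41') alone gives x_41 = 0.
(x_43) alone gives x_43 = 1.
That conflicts with the unit clause (x_43').
Both values of x_21 lead to a conflict.
Undo x_12 and try x_12 = 0.
(x_13) alone gives x_13 = 1.
(x_23') alone gives x_23 = 0.
(x_33') alone gives x_33 = 0.
(x_43') alone gives x_43 = 0.
Case x_21 = 1:
(x_31') alone gives x_31 = 0.
(x_32) alone gives x_32 = 1.
(x_41') alone gives x_41 = 0.
(x_42) alone gives x_42 = 1.
That conflicts with the unit clause (x_42').
Undo x_21 and try x_21 = 0.
(x_22) alone gives x_22 = 1.
(x_32') alone gives x_32 = 0.
(x_31) alone gives x_31 = 1.
(x_41') alone gives x_41 = 0.
(x_42) alone gives x_42 = 1.
That conflicts with the unit clause (x_42').
Both values of x_21 lead to a conflict.
Both values of x_12 lead to a conflict.
Undo x_11 and try x_11 = 1.
(x_21') alone gives x_21 = 0.
(x_31') alone gives x_31 = 0.
(x_41') alone gives x_41 = 0.
Case x_22 = 1:
(x_12') alone gives x_12 = 0.
(x_32') alone gives x_32 = 0.
(x_33) alone gives x_33 = 1.
(x_42') alone gives x_42 = 0.
(x_43) alone gives x_43 = 1.
That conflicts with the unit clause (x_43').
Undo x_22 and try x_22 = 0.
(x_23) alone gives x_23 = 1.
(x_13') alone gives x_13 = 0.
(x_33') alone gives x_33 = 0.
(x_32) alone gives x_32 = 1.
(x_12') alone gives x_12 = 0.
(x_42') alone gives x_42 = 0.
(x_43) alone gives x_43 = 1.
That conflicts with the unit clause (x_43').
Both values of x_22 lead to a conflict.
Both values of x_11 lead to a conflict.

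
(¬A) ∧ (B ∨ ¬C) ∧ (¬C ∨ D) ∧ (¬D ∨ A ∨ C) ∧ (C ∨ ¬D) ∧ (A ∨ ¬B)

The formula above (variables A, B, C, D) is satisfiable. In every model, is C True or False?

Suppose C = True.
From the singleton clause (¬A), A = False.
From the singleton clause (B), B = True.
That conflicts with the unit clause (¬B).
So every satisfying assignment has C = False.

False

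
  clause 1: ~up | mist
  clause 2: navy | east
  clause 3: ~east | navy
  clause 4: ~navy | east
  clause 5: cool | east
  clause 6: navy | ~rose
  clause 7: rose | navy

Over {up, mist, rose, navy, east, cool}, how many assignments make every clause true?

There are 2^6 = 64 truth assignments over (up, mist, rose, navy, east, cool).
Split on navy. With navy = 1, the clauses containing navy are satisfied and ~navy drops from the rest; 12 of the 2^5 = 32 assignments to the other variables satisfy what remains.
With navy = 0, by the same count on the reduced clause set, 0 assignments work.
(One model: up=F, mist=F, rose=F, navy=T, east=T, cool=F.)
Total: 12 + 0 = 12.

12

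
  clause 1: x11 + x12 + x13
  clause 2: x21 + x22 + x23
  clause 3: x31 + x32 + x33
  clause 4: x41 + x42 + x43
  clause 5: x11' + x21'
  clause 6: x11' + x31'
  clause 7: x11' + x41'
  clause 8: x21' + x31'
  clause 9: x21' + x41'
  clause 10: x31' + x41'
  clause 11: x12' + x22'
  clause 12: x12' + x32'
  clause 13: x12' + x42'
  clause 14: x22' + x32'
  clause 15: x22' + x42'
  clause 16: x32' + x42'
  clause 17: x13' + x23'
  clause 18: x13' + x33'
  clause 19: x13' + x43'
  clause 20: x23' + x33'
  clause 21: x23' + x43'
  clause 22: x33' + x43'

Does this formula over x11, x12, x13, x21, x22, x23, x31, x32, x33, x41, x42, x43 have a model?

No

Suppose x11 = 0.
Suppose x12 = 1.
The clause (x22') is unit, so x22 = 0.
The clause (x32') is unit, so x32 = 0.
The clause (x42') is unit, so x42 = 0.
Suppose x21 = 1.
The clause (x31') is unit, so x31 = 0.
The clause (x33) is unit, so x33 = 1.
The clause (x41') is unit, so x41 = 0.
The clause (x43) is unit, so x43 = 1.
Now (x43') is unsatisfied and unit — conflict.
Undo x21 and try x21 = 0.
The clause (x23) is unit, so x23 = 1.
The clause (x13') is unit, so x13 = 0.
The clause (x33') is unit, so x33 = 0.
The clause (x31) is unit, so x31 = 1.
The clause (x41') is unit, so x41 = 0.
The clause (x43) is unit, so x43 = 1.
Now (x43') is unsatisfied and unit — conflict.
Either choice for x21 ends in contradiction.
Undo x12 and try x12 = 0.
The clause (x13) is unit, so x13 = 1.
The clause (x23') is unit, so x23 = 0.
The clause (x33') is unit, so x33 = 0.
The clause (x43') is unit, so x43 = 0.
Suppose x21 = 1.
The clause (x31') is unit, so x31 = 0.
The clause (x32) is unit, so x32 = 1.
The clause (x41') is unit, so x41 = 0.
The clause (x42) is unit, so x42 = 1.
Now (x42') is unsatisfied and unit — conflict.
Undo x21 and try x21 = 0.
The clause (x22) is unit, so x22 = 1.
The clause (x32') is unit, so x32 = 0.
The clause (x31) is unit, so x31 = 1.
The clause (x41') is unit, so x41 = 0.
The clause (x42) is unit, so x42 = 1.
Now (x42') is unsatisfied and unit — conflict.
Either choice for x21 ends in contradiction.
Either choice for x12 ends in contradiction.
Undo x11 and try x11 = 1.
The clause (x21') is unit, so x21 = 0.
The clause (x31') is unit, so x31 = 0.
The clause (x41') is unit, so x41 = 0.
Suppose x22 = 1.
The clause (x12') is unit, so x12 = 0.
The clause (x32') is unit, so x32 = 0.
The clause (x33) is unit, so x33 = 1.
The clause (x42') is unit, so x42 = 0.
The clause (x43) is unit, so x43 = 1.
Now (x43') is unsatisfied and unit — conflict.
Undo x22 and try x22 = 0.
The clause (x23) is unit, so x23 = 1.
The clause (x13') is unit, so x13 = 0.
The clause (x33') is unit, so x33 = 0.
The clause (x32) is unit, so x32 = 1.
The clause (x12') is unit, so x12 = 0.
The clause (x42') is unit, so x42 = 0.
The clause (x43) is unit, so x43 = 1.
Now (x43') is unsatisfied and unit — conflict.
Either choice for x22 ends in contradiction.
Either choice for x11 ends in contradiction.
No assignment satisfies every clause.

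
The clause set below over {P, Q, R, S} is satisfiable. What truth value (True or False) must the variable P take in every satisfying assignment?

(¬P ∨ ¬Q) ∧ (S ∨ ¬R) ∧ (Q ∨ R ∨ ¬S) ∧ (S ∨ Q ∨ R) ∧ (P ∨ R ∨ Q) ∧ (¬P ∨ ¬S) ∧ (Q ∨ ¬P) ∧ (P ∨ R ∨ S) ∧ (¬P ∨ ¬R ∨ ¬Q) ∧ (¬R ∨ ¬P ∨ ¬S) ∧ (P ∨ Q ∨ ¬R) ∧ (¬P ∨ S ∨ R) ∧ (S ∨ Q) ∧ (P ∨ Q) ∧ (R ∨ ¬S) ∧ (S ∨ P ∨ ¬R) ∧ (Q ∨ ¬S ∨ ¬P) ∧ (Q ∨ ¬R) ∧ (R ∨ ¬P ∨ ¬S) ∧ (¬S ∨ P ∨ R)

Suppose P = True.
The clause (¬Q) is unit, so Q = False.
That conflicts with the unit clause (Q).
So every satisfying assignment has P = False.

False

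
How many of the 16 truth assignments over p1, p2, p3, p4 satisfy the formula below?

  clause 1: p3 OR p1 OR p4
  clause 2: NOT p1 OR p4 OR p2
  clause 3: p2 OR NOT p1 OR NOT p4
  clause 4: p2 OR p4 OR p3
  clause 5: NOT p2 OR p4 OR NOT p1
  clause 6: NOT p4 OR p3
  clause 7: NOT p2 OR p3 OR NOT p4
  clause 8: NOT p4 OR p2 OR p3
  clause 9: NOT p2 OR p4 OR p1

4

There are 2^4 = 16 truth assignments over (p1, p2, p3, p4).
Check each against the 9 clauses (columns in the order p1, p2, p3, p4):
  F F F F  ✗ fails (p3 OR p1 OR p4)
  F F F T  ✗ fails (NOT p4 OR p3)
  F F T F  ✓ satisfies all
  F F T T  ✓ satisfies all
  F T F F  ✗ fails (p3 OR p1 OR p4)
  F T F T  ✗ fails (NOT p4 OR p3)
  F T T F  ✗ fails (NOT p2 OR p4 OR p1)
  F T T T  ✓ satisfies all
  T F F F  ✗ fails (NOT p1 OR p4 OR p2)
  T F F T  ✗ fails (p2 OR NOT p1 OR NOT p4)
  T F T F  ✗ fails (NOT p1 OR p4 OR p2)
  T F T T  ✗ fails (p2 OR NOT p1 OR NOT p4)
  T T F F  ✗ fails (NOT p2 OR p4 OR NOT p1)
  T T F T  ✗ fails (NOT p4 OR p3)
  T T T F  ✗ fails (NOT p2 OR p4 OR NOT p1)
  T T T T  ✓ satisfies all
4 of the 16 rows are models.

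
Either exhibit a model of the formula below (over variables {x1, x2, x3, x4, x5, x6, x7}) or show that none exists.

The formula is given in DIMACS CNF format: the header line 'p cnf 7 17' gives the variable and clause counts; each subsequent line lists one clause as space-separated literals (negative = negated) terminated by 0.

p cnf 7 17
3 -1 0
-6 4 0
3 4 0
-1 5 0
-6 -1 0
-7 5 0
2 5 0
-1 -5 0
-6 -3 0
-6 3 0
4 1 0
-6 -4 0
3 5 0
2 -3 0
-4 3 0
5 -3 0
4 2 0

x1: False,  x2: True,  x3: True,  x4: True,  x5: True,  x6: False,  x7: False

Case x3 = True:
(¬x6) alone gives x6 = False.
(x2) alone gives x2 = True.
(x5) alone gives x5 = True.
(¬x1) alone gives x1 = False.
(x4) alone gives x4 = True.
Every clause is now satisfied; x7 is unconstrained.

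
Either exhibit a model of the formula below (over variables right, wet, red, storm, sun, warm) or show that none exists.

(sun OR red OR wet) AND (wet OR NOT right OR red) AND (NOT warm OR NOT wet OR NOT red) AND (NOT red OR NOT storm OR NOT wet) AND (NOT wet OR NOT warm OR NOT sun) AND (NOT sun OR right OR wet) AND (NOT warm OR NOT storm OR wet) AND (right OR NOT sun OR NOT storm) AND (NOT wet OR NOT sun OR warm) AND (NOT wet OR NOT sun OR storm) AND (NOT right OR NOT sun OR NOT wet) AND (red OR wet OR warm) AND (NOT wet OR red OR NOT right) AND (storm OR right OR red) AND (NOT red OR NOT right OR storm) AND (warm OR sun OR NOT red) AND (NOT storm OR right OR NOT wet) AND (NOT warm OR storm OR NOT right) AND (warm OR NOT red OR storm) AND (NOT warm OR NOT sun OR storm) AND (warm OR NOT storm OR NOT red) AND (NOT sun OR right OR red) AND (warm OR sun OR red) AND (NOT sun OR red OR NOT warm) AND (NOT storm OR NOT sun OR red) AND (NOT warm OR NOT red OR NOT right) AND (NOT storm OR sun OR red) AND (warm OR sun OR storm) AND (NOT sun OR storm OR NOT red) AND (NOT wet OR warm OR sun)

right=false; wet=false; red=true; storm=false; sun=false; warm=true

Case sun = false:
Case red = true:
From the singleton clause (warm), warm = true.
From the singleton clause (NOT wet), wet = false.
From the singleton clause (NOT storm), storm = false.
From the singleton clause (NOT right), right = false.
This assignment satisfies each clause.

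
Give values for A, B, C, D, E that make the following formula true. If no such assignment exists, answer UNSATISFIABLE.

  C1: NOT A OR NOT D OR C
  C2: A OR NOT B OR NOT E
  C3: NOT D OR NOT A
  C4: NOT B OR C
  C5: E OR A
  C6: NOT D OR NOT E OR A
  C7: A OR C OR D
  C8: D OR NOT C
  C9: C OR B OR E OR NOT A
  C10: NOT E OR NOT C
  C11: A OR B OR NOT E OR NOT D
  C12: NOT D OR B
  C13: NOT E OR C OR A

Branch on D: set D = false.
(NOT C) alone gives C = false.
(NOT B) alone gives B = false.
(A) alone gives A = true.
(E) alone gives E = true.
Every clause now holds.

A ↦ true; B ↦ false; C ↦ false; D ↦ false; E ↦ true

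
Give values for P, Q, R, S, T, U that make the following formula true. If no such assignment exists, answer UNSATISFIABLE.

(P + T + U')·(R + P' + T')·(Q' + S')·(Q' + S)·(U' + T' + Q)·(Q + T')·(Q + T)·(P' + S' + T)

Suppose Q = 0.
Unit clause (T') forces T = 0.
Now (T) is unsatisfied and unit — conflict.
That branch fails; take Q = 1 instead.
Unit clause (S') forces S = 0.
Now (S) is unsatisfied and unit — conflict.
Both values of Q lead to a conflict.

UNSATISFIABLE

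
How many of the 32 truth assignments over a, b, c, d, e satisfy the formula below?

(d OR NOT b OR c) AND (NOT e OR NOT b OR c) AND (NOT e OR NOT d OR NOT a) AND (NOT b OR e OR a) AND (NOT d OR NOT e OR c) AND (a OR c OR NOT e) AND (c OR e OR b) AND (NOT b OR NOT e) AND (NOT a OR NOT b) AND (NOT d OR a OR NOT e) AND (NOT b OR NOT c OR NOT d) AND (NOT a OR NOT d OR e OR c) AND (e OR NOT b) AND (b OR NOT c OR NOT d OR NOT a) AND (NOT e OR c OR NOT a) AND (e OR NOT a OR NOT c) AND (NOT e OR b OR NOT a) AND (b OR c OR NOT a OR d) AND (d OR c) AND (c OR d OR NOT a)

There are 2^5 = 32 truth assignments over (a, b, c, d, e).
Split on c. With c = true, the clauses containing c are satisfied and NOT c drops from the rest; 3 of the 2^4 = 16 assignments to the other variables satisfy what remains.
With c = false, by the same count on the reduced clause set, 0 assignments work.
(One model: a=F, b=F, c=T, d=F, e=F.)
Total: 3 + 0 = 3.

3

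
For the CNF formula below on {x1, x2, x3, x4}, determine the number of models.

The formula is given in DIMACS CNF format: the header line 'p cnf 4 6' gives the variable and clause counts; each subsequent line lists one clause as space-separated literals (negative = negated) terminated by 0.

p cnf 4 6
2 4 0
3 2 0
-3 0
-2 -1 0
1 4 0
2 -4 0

There are 2^4 = 16 truth assignments over (x1, x2, x3, x4).
Check each against the 6 clauses (columns in the order x1, x2, x3, x4):
  F F F F  ✗ fails (x2 ∨ x4)
  F F F T  ✗ fails (x3 ∨ x2)
  F F T F  ✗ fails (x2 ∨ x4)
  F F T T  ✗ fails (¬x3)
  F T F F  ✗ fails (x1 ∨ x4)
  F T F T  ✓ satisfies all
  F T T F  ✗ fails (¬x3)
  F T T T  ✗ fails (¬x3)
  T F F F  ✗ fails (x2 ∨ x4)
  T F F T  ✗ fails (x3 ∨ x2)
  T F T F  ✗ fails (x2 ∨ x4)
  T F T T  ✗ fails (¬x3)
  T T F F  ✗ fails (¬x2 ∨ ¬x1)
  T T F T  ✗ fails (¬x2 ∨ ¬x1)
  T T T F  ✗ fails (¬x3)
  T T T T  ✗ fails (¬x3)
1 of the 16 rows is a model.

1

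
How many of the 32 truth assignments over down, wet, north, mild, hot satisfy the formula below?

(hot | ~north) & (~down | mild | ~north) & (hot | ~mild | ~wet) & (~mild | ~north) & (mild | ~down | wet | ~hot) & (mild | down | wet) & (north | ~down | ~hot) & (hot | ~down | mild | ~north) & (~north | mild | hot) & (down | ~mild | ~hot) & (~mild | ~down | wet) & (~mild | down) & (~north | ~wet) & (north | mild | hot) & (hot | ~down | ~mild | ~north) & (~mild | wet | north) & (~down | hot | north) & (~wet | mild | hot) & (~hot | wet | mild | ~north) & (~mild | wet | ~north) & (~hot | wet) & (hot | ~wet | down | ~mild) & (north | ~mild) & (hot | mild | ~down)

There are 2^5 = 32 truth assignments over (down, wet, north, mild, hot).
Split on down. With down = 1, the clauses containing down are satisfied and ~down drops from the rest; 0 of the 2^4 = 16 assignments to the other variables satisfy what remains.
With down = 0, by the same count on the reduced clause set, 1 assignment works.
Total: 0 + 1 = 1.

1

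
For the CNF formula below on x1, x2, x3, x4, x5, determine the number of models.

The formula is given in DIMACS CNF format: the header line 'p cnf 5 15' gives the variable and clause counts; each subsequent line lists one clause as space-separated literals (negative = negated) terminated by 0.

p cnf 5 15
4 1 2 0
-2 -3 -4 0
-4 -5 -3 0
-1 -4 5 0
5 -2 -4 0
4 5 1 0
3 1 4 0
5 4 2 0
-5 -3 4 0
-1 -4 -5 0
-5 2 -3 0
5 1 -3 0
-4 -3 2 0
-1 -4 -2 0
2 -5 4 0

6

There are 2^5 = 32 truth assignments over (x1, x2, x3, x4, x5).
Split on x1. With x1 = True, the clauses containing x1 are satisfied and ¬x1 drops from the rest; 3 of the 2^4 = 16 assignments to the other variables satisfy what remains.
With x1 = False, by the same count on the reduced clause set, 3 assignments work.
Total: 3 + 3 = 6.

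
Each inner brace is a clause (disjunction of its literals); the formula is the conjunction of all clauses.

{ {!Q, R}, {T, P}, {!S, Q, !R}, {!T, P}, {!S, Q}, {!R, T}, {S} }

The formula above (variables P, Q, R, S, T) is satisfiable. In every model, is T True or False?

Suppose T = false.
From the singleton clause (P), P = true.
From the singleton clause (!R), R = false.
From the singleton clause (!Q), Q = false.
From the singleton clause (!S), S = false.
Now (S) is unsatisfied and unit — conflict.
So every satisfying assignment has T = True.

True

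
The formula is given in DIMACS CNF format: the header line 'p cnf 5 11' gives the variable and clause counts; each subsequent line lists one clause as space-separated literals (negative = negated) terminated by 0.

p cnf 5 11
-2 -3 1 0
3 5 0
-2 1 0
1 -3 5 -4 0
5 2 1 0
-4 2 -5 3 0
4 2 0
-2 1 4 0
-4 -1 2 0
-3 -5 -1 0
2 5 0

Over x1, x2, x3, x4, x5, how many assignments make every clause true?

There are 2^5 = 32 truth assignments over (x1, x2, x3, x4, x5).
Split on x4. With x4 = True, the clauses containing x4 are satisfied and ¬x4 drops from the rest; 3 of the 2^4 = 16 assignments to the other variables satisfy what remains.
With x4 = False, by the same count on the reduced clause set, 2 assignments work.
Total: 3 + 2 = 5.

5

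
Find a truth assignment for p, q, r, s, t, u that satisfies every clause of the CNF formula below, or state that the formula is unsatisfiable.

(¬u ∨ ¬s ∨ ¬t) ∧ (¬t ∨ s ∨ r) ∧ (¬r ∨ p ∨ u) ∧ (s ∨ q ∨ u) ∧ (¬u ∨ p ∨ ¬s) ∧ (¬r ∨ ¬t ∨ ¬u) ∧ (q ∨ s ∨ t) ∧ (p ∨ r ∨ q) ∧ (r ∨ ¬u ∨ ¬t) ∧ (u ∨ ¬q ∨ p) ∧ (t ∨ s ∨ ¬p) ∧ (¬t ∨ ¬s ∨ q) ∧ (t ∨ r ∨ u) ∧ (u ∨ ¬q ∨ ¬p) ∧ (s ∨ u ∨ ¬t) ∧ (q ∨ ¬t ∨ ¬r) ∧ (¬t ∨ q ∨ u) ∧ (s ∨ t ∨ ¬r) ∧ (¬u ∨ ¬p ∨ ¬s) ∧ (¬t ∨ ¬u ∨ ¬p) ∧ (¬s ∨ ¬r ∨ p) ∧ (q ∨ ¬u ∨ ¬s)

p ↦ True; q ↦ False; r ↦ True; s ↦ True; t ↦ False; u ↦ False

Branch on u: set u = False.
Branch on r: set r = True.
From the singleton clause (p), p = True.
From the singleton clause (¬q), q = False.
From the singleton clause (s), s = True.
From the singleton clause (¬t), t = False.
All clauses are satisfied.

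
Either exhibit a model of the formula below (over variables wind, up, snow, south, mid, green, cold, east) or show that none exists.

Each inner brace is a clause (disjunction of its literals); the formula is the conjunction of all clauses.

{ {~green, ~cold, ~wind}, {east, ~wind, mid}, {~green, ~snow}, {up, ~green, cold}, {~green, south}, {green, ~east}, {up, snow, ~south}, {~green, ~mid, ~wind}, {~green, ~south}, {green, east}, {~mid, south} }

UNSATISFIABLE

Try green = 0.
The clause (~east) is unit, so east = 0.
Now (east) is unsatisfied and unit — conflict.
Backtrack on green: now try green = 1.
The clause (~snow) is unit, so snow = 0.
The clause (south) is unit, so south = 1.
Now (~south) is unsatisfied and unit — conflict.
Either choice for green ends in contradiction.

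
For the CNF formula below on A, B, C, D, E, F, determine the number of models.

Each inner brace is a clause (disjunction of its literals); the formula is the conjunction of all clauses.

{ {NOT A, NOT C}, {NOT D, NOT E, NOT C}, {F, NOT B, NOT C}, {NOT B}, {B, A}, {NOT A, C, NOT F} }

There are 2^6 = 64 truth assignments over (A, B, C, D, E, F).
Split on F. With F = true, the clauses containing F are satisfied and NOT F drops from the rest; 0 of the 2^5 = 32 assignments to the other variables satisfy what remains.
With F = false, by the same count on the reduced clause set, 4 assignments work.
(One model: A=T, B=F, C=F, D=F, E=F, F=F.)
Total: 0 + 4 = 4.

4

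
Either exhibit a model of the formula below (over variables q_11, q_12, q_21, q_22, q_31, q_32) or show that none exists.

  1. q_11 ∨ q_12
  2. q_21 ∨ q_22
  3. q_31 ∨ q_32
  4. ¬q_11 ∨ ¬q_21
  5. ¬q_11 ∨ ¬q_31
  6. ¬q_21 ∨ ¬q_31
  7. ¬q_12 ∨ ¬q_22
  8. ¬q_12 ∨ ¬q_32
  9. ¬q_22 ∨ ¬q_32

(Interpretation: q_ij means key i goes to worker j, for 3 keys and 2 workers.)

UNSATISFIABLE

Suppose q_11 = True.
From the singleton clause (¬q_21), q_21 = False.
From the singleton clause (q_22), q_22 = True.
From the singleton clause (¬q_31), q_31 = False.
From the singleton clause (q_32), q_32 = True.
Now (¬q_32) is unsatisfied and unit — conflict.
Undo q_11 and try q_11 = False.
From the singleton clause (q_12), q_12 = True.
From the singleton clause (¬q_22), q_22 = False.
From the singleton clause (q_21), q_21 = True.
From the singleton clause (¬q_31), q_31 = False.
From the singleton clause (q_32), q_32 = True.
Now (¬q_32) is unsatisfied and unit — conflict.
Either choice for q_11 ends in contradiction.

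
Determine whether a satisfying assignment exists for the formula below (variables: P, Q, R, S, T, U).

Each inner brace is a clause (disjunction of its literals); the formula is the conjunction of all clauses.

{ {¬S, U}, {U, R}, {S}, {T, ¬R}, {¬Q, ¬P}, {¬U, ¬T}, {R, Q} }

Yes

(S) alone gives S = True.
(U) alone gives U = True.
(¬T) alone gives T = False.
(¬R) alone gives R = False.
(Q) alone gives Q = True.
(¬P) alone gives P = False.
All clauses are satisfied.
A satisfying assignment: P=False, Q=True, R=False, S=True, T=False, U=True.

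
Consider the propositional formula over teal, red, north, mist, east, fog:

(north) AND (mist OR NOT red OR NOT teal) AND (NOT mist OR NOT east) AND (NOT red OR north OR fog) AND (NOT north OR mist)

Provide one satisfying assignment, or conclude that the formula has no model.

From the singleton clause (north), north = true.
From the singleton clause (mist), mist = true.
From the singleton clause (NOT east), east = false.
All clauses hold; teal, red, fog can take either value.

teal=false; red=true; north=true; mist=true; east=false; fog=false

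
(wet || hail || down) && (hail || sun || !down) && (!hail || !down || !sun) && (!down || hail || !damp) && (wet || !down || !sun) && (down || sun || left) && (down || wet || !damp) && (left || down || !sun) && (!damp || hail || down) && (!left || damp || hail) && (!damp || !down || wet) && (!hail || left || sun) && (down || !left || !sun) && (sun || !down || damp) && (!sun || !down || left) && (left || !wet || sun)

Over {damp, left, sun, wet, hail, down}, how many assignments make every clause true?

There are 2^6 = 64 truth assignments over (damp, left, sun, wet, hail, down).
Split on down. With down = true, the clauses containing down are satisfied and !down drops from the rest; 1 of the 2^5 = 32 assignments to the other variables satisfy what remains.
With down = false, by the same count on the reduced clause set, 3 assignments work.
Total: 1 + 3 = 4.

4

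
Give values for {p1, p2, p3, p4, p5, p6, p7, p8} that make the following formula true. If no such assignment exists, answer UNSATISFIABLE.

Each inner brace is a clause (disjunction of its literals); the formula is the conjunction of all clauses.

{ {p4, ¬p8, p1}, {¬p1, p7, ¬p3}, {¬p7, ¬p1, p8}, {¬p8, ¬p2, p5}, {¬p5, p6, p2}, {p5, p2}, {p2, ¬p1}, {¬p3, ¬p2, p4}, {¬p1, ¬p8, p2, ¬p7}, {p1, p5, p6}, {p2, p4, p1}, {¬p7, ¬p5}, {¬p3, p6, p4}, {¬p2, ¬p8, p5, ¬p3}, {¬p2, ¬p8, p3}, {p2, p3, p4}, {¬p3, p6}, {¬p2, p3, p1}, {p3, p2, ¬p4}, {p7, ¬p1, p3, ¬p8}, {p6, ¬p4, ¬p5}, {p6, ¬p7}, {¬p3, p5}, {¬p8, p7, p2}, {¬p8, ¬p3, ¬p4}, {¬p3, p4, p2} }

Suppose p5 = True.
The clause (¬p7) is unit, so p7 = False.
Suppose p1 = True.
The clause (¬p3) is unit, so p3 = False.
The clause (p2) is unit, so p2 = True.
The clause (¬p8) is unit, so p8 = False.
Suppose p6 = False.
The clause (¬p4) is unit, so p4 = False.
This assignment satisfies each clause.

p1=True, p2=True, p3=False, p4=False, p5=True, p6=False, p7=False, p8=False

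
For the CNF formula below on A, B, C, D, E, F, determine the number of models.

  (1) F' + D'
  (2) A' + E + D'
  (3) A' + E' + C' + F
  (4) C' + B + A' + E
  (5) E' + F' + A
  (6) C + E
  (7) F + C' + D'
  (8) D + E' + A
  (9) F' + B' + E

14

There are 2^6 = 64 truth assignments over (A, B, C, D, E, F).
Split on F. With F = 1, the clauses containing F are satisfied and F' drops from the rest; 5 of the 2^5 = 32 assignments to the other variables satisfy what remains.
With F = 0, by the same count on the reduced clause set, 9 assignments work.
Total: 5 + 9 = 14.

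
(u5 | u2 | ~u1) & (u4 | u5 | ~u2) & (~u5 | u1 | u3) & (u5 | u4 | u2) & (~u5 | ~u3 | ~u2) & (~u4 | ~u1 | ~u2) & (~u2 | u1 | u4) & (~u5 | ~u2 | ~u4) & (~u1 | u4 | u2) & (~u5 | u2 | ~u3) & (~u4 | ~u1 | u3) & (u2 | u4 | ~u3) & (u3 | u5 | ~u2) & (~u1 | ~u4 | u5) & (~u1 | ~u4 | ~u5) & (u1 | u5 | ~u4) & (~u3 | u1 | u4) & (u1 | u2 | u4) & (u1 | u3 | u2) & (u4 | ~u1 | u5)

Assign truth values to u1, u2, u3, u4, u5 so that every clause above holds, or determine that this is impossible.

u1=1, u2=1, u3=0, u4=0, u5=1

Suppose u5 = 1.
Suppose u1 = 1.
The clause (~u4) is unit, so u4 = 0.
The clause (u2) is unit, so u2 = 1.
The clause (~u3) is unit, so u3 = 0.
All clauses are satisfied.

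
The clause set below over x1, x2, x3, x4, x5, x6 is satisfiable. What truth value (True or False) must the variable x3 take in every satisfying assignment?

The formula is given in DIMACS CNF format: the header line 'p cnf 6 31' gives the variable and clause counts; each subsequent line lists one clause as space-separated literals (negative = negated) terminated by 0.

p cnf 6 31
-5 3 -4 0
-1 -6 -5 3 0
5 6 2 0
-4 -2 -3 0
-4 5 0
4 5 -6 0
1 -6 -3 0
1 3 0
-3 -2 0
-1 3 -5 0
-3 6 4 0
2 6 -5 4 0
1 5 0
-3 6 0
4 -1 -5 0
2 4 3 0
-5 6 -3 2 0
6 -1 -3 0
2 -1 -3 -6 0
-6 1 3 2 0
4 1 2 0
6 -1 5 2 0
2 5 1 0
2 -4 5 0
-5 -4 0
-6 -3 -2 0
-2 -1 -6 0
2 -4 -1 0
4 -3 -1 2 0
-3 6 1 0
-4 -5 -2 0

Suppose x3 = True.
(¬x2) alone gives x2 = False.
(x6) alone gives x6 = True.
(x1) alone gives x1 = True.
Now (¬x1) is unsatisfied and unit — conflict.
So every satisfying assignment has x3 = False.

False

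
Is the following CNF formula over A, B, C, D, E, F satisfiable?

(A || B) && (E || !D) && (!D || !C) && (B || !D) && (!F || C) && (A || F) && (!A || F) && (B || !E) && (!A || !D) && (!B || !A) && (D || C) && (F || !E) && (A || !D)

Satisfiable

Case A = false:
From the singleton clause (B), B = true.
From the singleton clause (F), F = true.
From the singleton clause (C), C = true.
From the singleton clause (!D), D = false.
All clauses hold; E can take either value.
A satisfying assignment: A: false, B: true, C: true, D: false, E: true, F: true.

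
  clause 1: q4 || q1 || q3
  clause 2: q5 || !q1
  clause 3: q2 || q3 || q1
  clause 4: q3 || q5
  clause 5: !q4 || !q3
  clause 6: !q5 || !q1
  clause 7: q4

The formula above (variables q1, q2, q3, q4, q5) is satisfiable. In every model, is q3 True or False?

False

Suppose q3 = true.
The clause (!q4) is unit, so q4 = false.
Now (q4) is unsatisfied and unit — conflict.
So every satisfying assignment has q3 = False.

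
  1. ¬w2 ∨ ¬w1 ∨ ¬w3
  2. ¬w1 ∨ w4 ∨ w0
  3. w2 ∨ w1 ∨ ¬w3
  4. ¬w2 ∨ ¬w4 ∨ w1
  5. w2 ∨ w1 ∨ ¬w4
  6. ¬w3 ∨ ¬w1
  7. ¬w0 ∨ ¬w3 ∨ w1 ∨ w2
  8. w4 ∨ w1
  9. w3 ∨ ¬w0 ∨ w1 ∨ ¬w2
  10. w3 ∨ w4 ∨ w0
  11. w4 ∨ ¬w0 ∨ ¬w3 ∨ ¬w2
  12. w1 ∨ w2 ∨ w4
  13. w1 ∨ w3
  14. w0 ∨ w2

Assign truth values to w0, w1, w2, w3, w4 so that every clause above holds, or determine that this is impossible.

w0 ↦ True,  w1 ↦ True,  w2 ↦ False,  w3 ↦ False,  w4 ↦ True

Suppose w3 = False.
(w1) alone gives w1 = True.
Suppose w4 = True.
Suppose w0 = True.
No clause remains; w2 is free.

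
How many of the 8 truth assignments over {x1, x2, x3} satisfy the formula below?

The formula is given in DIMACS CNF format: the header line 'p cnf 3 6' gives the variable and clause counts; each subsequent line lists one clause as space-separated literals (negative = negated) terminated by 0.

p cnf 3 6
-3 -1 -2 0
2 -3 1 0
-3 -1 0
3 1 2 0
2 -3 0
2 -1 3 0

There are 2^3 = 8 truth assignments over (x1, x2, x3).
Check each against the 6 clauses (columns in the order x1, x2, x3):
  F F F  ✗ fails (x3 ∨ x1 ∨ x2)
  F F T  ✗ fails (x2 ∨ ¬x3 ∨ x1)
  F T F  ✓ satisfies all
  F T T  ✓ satisfies all
  T F F  ✗ fails (x2 ∨ ¬x1 ∨ x3)
  T F T  ✗ fails (¬x3 ∨ ¬x1)
  T T F  ✓ satisfies all
  T T T  ✗ fails (¬x3 ∨ ¬x1 ∨ ¬x2)
3 of the 8 rows are models.

3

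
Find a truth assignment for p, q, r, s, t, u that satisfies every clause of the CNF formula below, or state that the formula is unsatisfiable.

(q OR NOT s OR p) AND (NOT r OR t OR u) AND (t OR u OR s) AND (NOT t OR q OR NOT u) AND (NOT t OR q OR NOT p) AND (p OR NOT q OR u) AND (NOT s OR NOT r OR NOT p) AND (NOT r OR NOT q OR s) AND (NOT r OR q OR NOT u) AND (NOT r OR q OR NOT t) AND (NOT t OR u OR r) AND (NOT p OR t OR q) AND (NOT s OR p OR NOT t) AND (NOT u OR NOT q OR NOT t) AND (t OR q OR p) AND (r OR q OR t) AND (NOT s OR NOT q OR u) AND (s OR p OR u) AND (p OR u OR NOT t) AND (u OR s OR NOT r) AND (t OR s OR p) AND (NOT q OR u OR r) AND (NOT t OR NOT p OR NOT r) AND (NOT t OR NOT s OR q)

Case q = true:
Case p = true:
Case s = true:
(NOT r) alone gives r = false.
(u) alone gives u = true.
(NOT t) alone gives t = false.
Every clause now holds.

p=true,  q=true,  r=false,  s=true,  t=false,  u=true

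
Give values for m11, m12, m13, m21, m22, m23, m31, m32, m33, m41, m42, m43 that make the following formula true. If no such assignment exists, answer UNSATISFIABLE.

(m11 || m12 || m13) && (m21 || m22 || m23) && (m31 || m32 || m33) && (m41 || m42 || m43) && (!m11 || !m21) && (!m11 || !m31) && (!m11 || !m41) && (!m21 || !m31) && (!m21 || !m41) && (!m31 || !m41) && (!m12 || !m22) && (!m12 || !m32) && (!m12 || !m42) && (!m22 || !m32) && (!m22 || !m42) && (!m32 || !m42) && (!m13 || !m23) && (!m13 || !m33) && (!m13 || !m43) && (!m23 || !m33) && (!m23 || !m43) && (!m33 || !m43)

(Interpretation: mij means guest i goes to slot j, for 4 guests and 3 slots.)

Try m11 = false.
Try m12 = true.
Unit clause (!m22) forces m22 = false.
Unit clause (!m32) forces m32 = false.
Unit clause (!m42) forces m42 = false.
Try m21 = true.
Unit clause (!m31) forces m31 = false.
Unit clause (m33) forces m33 = true.
Unit clause (!m41) forces m41 = false.
Unit clause (m43) forces m43 = true.
But (!m43) is also a unit clause — contradiction.
Backtrack on m21: now try m21 = false.
Unit clause (m23) forces m23 = true.
Unit clause (!m13) forces m13 = false.
Unit clause (!m33) forces m33 = false.
Unit clause (m31) forces m31 = true.
Unit clause (!m41) forces m41 = false.
Unit clause (m43) forces m43 = true.
But (!m43) is also a unit clause — contradiction.
Neither m21 = true nor m21 = false works.
Backtrack on m12: now try m12 = false.
Unit clause (m13) forces m13 = true.
Unit clause (!m23) forces m23 = false.
Unit clause (!m33) forces m33 = false.
Unit clause (!m43) forces m43 = false.
Try m21 = true.
Unit clause (!m31) forces m31 = false.
Unit clause (m32) forces m32 = true.
Unit clause (!m41) forces m41 = false.
Unit clause (m42) forces m42 = true.
But (!m42) is also a unit clause — contradiction.
Backtrack on m21: now try m21 = false.
Unit clause (m22) forces m22 = true.
Unit clause (!m32) forces m32 = false.
Unit clause (m31) forces m31 = true.
Unit clause (!m41) forces m41 = false.
Unit clause (m42) forces m42 = true.
But (!m42) is also a unit clause — contradiction.
Neither m21 = true nor m21 = false works.
Neither m12 = true nor m12 = false works.
Backtrack on m11: now try m11 = true.
Unit clause (!m21) forces m21 = false.
Unit clause (!m31) forces m31 = false.
Unit clause (!m41) forces m41 = false.
Try m22 = true.
Unit clause (!m12) forces m12 = false.
Unit clause (!m32) forces m32 = false.
Unit clause (m33) forces m33 = true.
Unit clause (!m42) forces m42 = false.
Unit clause (m43) forces m43 = true.
But (!m43) is also a unit clause — contradiction.
Backtrack on m22: now try m22 = false.
Unit clause (m23) forces m23 = true.
Unit clause (!m13) forces m13 = false.
Unit clause (!m33) forces m33 = false.
Unit clause (m32) forces m32 = true.
Unit clause (!m12) forces m12 = false.
Unit clause (!m42) forces m42 = false.
Unit clause (m43) forces m43 = true.
But (!m43) is also a unit clause — contradiction.
Neither m22 = true nor m22 = false works.
Neither m11 = true nor m11 = false works.

UNSATISFIABLE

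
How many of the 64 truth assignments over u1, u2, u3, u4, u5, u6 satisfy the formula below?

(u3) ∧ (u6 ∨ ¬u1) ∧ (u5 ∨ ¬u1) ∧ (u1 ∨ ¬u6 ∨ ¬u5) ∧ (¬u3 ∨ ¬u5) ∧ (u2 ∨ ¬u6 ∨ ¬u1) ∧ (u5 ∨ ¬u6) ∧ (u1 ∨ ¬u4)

There are 2^6 = 64 truth assignments over (u1, u2, u3, u4, u5, u6).
Split on u3. With u3 = True, the clauses containing u3 are satisfied and ¬u3 drops from the rest; 2 of the 2^5 = 32 assignments to the other variables satisfy what remains.
With u3 = False, by the same count on the reduced clause set, 0 assignments work.
Total: 2 + 0 = 2.

2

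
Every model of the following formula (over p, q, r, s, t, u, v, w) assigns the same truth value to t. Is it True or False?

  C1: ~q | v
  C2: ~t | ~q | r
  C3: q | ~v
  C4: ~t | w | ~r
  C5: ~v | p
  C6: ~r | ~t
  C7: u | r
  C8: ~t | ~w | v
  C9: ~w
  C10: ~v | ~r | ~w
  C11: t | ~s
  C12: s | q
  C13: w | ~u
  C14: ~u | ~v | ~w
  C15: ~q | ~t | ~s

Suppose t = 1.
The clause (~r) is unit, so r = 0.
The clause (~q) is unit, so q = 0.
The clause (~v) is unit, so v = 0.
The clause (u) is unit, so u = 1.
The clause (~w) is unit, so w = 0.
That conflicts with the unit clause (w).
So every satisfying assignment has t = False.

False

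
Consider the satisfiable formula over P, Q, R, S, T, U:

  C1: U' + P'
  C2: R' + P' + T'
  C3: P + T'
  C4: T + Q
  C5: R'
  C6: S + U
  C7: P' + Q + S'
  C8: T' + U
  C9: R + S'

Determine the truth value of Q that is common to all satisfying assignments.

True

Suppose Q = 0.
The clause (T) is unit, so T = 1.
The clause (P) is unit, so P = 1.
The clause (U') is unit, so U = 0.
Now (U) is unsatisfied and unit — conflict.
So every satisfying assignment has Q = True.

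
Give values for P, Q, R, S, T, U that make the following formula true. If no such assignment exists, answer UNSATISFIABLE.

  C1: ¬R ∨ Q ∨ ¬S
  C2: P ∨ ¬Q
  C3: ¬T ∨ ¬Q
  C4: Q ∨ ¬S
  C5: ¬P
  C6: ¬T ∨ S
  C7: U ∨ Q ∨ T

(¬P) alone gives P = False.
(¬Q) alone gives Q = False.
(¬S) alone gives S = False.
(¬T) alone gives T = False.
(U) alone gives U = True.
No clause remains; R is free.

P: False, Q: False, R: False, S: False, T: False, U: True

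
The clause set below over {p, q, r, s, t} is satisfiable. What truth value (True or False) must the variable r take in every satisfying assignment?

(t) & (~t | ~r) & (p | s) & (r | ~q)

False

Suppose r = 1.
The clause (t) is unit, so t = 1.
That conflicts with the unit clause (~t).
So every satisfying assignment has r = False.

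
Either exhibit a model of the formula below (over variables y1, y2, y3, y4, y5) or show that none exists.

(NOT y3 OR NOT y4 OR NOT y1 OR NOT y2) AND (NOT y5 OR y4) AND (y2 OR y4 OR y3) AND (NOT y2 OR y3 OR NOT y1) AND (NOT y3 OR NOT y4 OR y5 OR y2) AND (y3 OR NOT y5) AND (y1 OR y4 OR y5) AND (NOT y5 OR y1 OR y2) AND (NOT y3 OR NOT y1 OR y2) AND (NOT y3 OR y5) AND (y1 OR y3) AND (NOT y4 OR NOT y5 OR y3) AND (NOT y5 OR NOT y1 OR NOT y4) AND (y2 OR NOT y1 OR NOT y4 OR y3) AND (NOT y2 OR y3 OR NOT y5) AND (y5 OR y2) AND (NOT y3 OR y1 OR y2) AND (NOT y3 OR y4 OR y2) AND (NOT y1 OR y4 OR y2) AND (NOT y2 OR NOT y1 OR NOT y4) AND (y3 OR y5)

y1: false, y2: true, y3: true, y4: true, y5: true

Branch on y5: set y5 = true.
The clause (y4) is unit, so y4 = true.
The clause (y3) is unit, so y3 = true.
The clause (NOT y1) is unit, so y1 = false.
The clause (y2) is unit, so y2 = true.
Every clause now holds.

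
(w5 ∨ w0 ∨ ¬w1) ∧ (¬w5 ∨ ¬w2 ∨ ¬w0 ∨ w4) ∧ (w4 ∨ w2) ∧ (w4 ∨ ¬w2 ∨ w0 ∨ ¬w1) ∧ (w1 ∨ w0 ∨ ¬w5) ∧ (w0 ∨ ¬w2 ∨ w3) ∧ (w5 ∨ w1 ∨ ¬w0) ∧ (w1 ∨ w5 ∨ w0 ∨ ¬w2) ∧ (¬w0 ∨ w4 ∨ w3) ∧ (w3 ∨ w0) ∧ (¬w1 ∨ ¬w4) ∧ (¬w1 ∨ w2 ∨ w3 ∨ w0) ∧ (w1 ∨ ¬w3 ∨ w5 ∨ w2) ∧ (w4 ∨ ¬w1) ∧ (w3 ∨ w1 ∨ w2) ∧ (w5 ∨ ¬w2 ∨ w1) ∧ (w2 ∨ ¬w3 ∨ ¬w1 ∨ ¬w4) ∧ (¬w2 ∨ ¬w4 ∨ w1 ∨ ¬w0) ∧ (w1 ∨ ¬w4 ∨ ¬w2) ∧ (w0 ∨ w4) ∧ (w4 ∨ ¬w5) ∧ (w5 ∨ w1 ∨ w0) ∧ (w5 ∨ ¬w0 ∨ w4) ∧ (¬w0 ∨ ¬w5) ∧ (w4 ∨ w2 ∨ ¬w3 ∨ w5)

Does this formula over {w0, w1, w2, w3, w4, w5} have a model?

Try w4 = True.
From the singleton clause (¬w1), w1 = False.
From the singleton clause (¬w2), w2 = False.
From the singleton clause (w3), w3 = True.
From the singleton clause (w5), w5 = True.
From the singleton clause (w0), w0 = True.
But (¬w0) is also a unit clause — contradiction.
Undo w4 and try w4 = False.
From the singleton clause (w2), w2 = True.
From the singleton clause (¬w1), w1 = False.
From the singleton clause (w5), w5 = True.
But (¬w5) is also a unit clause — contradiction.
Both values of w4 lead to a conflict.
No assignment satisfies every clause.

No, unsatisfiable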